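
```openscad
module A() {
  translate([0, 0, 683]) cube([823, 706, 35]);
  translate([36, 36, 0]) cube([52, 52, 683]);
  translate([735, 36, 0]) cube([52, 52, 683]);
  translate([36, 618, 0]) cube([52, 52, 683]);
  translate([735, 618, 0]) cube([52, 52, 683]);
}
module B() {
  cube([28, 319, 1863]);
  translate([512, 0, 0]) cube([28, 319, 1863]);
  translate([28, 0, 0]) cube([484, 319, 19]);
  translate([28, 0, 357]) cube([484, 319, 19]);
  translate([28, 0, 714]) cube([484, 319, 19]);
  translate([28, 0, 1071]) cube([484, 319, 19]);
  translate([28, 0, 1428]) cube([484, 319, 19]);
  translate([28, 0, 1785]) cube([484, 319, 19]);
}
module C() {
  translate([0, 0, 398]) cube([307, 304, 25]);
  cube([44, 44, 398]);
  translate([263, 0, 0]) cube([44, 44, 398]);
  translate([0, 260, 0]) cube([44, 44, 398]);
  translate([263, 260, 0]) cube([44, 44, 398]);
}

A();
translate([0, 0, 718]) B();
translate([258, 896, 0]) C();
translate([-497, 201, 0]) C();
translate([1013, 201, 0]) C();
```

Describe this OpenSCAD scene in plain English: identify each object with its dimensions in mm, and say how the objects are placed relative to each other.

A is a table: top 823 mm (x) × 706 mm (y), 35 mm thick, upper face at z = 718 mm, on four 52×52 mm square legs, each inset 36 mm from the nearest pair of top edges, running from z = 0 to the bottom of the top.

B is a bookshelf 540 mm wide overall, 319 mm deep and 1863 mm tall. The two sides are 28 mm thick vertical panels. 6 horizontal shelves of 19 mm thickness span between the inner faces of the sides; the lowest shelf sits on the floor and shelves are stacked with a clear vertical gap of 338 mm between each pair.

C is a simple wooden stool: a rectangular seat 307 mm (x) by 304 mm (y), 25 mm thick, top face at z = 423 mm, on four square legs, each 44×44 mm in cross-section. The legs rest on z = 0, each flush with a corner of the seat.

The bookshelf is on top of the table. Three stools sit around the table at the +y, −x, +x sides.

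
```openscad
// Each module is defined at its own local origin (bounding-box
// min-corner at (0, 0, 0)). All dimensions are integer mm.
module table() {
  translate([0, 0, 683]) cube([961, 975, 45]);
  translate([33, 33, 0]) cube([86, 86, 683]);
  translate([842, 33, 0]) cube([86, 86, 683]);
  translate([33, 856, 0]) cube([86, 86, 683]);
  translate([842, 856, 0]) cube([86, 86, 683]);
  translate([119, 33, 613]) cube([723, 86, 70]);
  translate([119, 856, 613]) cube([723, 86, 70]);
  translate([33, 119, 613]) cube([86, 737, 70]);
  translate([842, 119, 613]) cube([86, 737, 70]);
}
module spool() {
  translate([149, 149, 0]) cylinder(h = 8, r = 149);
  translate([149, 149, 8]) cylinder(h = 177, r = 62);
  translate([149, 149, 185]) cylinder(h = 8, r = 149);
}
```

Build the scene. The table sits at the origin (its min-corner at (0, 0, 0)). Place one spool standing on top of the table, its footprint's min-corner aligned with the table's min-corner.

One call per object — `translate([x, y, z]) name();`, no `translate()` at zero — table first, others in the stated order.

table();
translate([0, 0, 728]) spool();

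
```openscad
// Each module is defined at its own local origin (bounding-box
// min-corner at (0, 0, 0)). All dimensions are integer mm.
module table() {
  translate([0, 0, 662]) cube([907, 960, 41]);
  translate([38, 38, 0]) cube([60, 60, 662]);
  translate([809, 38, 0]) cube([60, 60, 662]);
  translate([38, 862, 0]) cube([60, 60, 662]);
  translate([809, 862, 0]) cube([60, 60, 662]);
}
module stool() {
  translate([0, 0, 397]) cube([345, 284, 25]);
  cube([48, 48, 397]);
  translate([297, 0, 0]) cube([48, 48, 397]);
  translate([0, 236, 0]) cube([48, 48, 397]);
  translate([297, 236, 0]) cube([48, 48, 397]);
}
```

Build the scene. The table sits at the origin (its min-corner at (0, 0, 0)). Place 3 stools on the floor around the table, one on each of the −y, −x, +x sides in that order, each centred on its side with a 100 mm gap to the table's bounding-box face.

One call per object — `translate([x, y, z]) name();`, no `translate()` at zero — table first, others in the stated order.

table();
translate([281, -384, 0]) stool();
translate([-445, 338, 0]) stool();
translate([1007, 338, 0]) stool();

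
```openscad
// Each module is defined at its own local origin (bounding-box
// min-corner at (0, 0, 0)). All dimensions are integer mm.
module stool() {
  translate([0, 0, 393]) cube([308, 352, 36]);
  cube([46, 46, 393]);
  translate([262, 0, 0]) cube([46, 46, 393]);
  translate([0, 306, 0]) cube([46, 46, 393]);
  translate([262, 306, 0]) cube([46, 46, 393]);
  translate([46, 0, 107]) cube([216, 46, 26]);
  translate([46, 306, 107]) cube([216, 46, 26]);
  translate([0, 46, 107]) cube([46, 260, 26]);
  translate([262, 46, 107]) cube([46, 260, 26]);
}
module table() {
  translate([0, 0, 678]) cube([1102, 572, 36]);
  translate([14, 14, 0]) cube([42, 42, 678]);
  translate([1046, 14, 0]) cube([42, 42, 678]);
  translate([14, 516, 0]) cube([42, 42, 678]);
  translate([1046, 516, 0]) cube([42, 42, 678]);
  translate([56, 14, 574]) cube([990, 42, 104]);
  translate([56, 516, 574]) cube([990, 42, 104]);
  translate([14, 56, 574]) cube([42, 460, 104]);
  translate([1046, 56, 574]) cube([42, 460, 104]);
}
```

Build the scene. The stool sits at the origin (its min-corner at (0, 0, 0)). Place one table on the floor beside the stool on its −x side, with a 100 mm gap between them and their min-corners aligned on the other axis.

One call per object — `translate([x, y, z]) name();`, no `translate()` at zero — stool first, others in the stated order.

stool();
translate([-1202, 0, 0]) table();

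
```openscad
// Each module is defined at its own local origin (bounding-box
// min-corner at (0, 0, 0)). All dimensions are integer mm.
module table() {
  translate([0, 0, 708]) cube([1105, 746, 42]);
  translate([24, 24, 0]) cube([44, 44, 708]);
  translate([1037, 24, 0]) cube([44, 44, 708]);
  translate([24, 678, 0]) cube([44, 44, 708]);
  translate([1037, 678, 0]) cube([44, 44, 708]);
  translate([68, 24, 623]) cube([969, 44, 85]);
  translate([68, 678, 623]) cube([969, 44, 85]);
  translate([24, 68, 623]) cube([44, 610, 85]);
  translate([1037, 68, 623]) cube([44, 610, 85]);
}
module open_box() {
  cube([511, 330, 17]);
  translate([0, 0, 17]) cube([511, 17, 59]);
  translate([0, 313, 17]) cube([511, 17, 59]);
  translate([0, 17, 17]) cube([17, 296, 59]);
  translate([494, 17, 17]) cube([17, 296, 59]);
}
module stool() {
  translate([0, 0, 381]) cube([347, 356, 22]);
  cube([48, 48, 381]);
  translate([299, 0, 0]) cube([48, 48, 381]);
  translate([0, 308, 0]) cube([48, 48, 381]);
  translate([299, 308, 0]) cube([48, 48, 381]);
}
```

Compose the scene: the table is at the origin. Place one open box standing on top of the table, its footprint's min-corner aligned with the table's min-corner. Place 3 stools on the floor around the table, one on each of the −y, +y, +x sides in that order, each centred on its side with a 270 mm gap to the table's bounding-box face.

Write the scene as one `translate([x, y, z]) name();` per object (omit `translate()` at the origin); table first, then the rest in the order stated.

table();
translate([0, 0, 750]) open_box();
translate([379, -626, 0]) stool();
translate([379, 1016, 0]) stool();
translate([1375, 195, 0]) stool();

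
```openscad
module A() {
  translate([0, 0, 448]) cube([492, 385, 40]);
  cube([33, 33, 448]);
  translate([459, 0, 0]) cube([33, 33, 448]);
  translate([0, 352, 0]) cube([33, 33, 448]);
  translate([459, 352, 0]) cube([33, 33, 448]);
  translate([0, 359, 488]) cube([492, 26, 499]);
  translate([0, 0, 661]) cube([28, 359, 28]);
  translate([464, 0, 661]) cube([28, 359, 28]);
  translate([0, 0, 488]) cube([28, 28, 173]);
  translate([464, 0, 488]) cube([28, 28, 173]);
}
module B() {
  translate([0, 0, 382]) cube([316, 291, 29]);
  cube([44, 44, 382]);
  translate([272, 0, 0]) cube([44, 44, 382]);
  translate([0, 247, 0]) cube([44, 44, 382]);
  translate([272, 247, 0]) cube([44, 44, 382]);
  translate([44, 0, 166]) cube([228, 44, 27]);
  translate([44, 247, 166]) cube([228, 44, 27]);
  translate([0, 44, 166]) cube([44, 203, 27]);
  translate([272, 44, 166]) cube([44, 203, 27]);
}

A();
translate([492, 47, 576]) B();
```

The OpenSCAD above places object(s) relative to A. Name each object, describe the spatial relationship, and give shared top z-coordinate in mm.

Both tops at z = 987 mm.

A is a chair. B is a stool. The stool is beside the chair with their tops flush at z = 987. The shared top z-coordinate is 987 mm.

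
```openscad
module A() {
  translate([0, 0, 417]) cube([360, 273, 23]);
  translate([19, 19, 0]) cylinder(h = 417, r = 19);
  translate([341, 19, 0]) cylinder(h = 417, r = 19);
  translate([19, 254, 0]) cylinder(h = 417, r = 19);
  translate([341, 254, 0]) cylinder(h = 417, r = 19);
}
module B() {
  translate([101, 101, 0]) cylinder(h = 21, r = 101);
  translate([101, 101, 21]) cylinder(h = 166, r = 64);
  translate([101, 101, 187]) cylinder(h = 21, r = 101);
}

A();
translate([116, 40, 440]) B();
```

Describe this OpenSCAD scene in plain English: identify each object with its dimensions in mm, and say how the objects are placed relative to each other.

A is a four-legged stool. The seat is a 360×273×23 mm slab whose top surface is at z = 440 mm; four round legs, each 38 mm in diameter, run from the floor (z = 0) to the underside of the seat, each leg's axis is inset half a diameter from the nearest pair of seat edges (so the leg's bounding box is flush with the corner).

B is a spool: two coaxial disc flanges of radius 101 mm and thickness 21 mm, joined by a core cylinder of radius 64 mm and height 166 mm. The lower flange rests on z = 0 and the three cylinders share a vertical axis.

The spool is on top of the stool.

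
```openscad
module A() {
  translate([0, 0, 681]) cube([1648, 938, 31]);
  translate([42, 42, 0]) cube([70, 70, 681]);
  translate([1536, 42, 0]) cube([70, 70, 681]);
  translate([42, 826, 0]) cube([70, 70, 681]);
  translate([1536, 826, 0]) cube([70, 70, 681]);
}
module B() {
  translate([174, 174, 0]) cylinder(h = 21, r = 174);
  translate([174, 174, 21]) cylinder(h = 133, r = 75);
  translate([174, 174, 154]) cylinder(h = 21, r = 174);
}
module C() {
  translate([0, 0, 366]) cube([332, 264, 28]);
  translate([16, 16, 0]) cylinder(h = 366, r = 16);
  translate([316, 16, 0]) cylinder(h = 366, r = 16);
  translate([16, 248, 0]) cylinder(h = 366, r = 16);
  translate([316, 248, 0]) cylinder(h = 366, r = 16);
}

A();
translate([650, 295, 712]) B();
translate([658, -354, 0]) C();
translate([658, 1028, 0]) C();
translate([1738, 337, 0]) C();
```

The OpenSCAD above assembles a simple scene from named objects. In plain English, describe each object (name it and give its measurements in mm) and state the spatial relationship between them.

A is a table with a 1648×938 mm rectangular top, 31 mm thick, top surface at z = 712 mm, supported by four 70×70 mm square legs, each inset 42 mm from the nearest pair of top edges, running from the floor.

B is a spool: two coaxial disc flanges of radius 174 mm and thickness 21 mm, joined by a core cylinder of radius 75 mm and height 133 mm. The lower flange rests on z = 0 and the three cylinders share a vertical axis.

C is a four-legged stool. The seat is 332×264 mm, 28 mm thick, top at z = 394 mm. It stands on four round legs, each 32 mm in diameter, from z = 0 to the seat underside, each leg's axis is inset half a diameter from the nearest pair of seat edges (so the leg's bounding box is flush with the corner).

The spool is on top of the table, centred. Three stools sit around the table at the −y, +y, +x sides.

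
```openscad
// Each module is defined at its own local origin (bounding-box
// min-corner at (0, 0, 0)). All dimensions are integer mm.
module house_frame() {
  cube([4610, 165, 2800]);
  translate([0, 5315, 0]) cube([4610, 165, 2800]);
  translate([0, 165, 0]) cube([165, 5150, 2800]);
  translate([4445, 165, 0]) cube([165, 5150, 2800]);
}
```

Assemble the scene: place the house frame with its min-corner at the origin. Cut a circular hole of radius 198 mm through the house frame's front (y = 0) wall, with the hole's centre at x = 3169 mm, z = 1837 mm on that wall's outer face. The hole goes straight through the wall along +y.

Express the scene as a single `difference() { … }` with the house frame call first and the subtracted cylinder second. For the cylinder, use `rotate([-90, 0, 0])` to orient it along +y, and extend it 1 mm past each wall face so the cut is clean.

difference() {
  house_frame();
  translate([3169, -1, 1837]) rotate([-90, 0, 0]) cylinder(h = 167, r = 198);
}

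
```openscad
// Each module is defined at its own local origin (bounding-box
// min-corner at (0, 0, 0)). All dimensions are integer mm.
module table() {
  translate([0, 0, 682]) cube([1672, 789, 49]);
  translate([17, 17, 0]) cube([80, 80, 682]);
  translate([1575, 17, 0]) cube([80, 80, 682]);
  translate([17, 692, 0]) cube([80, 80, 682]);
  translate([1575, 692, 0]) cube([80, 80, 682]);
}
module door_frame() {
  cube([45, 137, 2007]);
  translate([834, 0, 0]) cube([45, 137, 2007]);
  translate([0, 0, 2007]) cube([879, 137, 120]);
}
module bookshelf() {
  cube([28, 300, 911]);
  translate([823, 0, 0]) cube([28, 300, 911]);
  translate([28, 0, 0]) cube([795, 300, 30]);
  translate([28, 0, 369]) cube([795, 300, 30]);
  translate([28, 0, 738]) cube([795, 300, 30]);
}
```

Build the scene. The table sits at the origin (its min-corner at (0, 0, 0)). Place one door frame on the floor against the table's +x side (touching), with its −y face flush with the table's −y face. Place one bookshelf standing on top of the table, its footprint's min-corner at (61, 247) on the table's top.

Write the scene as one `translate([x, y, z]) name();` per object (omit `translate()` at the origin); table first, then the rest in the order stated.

table();
translate([1672, 0, 0]) door_frame();
translate([61, 247, 731]) bookshelf();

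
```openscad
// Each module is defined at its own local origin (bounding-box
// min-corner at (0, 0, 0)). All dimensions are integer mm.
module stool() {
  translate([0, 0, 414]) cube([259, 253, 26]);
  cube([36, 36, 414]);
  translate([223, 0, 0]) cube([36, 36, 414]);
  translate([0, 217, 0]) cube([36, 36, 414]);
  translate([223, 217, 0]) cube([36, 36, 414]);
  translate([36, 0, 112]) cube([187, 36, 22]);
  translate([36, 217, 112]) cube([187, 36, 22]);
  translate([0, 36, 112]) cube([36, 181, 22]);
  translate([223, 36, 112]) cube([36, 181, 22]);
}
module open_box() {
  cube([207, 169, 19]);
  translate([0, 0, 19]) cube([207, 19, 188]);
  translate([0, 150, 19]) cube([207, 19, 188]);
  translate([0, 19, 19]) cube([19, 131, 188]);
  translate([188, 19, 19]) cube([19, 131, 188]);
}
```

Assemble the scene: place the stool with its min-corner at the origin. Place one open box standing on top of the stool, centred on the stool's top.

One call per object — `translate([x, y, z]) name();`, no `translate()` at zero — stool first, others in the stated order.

stool();
translate([26, 42, 440]) open_box();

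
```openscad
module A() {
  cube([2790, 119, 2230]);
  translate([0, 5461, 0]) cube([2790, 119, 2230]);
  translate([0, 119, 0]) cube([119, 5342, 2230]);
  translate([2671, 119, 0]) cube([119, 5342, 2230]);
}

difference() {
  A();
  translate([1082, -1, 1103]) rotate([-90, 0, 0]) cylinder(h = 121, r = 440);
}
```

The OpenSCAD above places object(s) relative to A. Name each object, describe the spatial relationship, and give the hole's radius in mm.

The subtracted cylinder has r = 440 mm.

A is a house frame. The house frame has a circular hole through its front wall. The hole's radius is 440 mm.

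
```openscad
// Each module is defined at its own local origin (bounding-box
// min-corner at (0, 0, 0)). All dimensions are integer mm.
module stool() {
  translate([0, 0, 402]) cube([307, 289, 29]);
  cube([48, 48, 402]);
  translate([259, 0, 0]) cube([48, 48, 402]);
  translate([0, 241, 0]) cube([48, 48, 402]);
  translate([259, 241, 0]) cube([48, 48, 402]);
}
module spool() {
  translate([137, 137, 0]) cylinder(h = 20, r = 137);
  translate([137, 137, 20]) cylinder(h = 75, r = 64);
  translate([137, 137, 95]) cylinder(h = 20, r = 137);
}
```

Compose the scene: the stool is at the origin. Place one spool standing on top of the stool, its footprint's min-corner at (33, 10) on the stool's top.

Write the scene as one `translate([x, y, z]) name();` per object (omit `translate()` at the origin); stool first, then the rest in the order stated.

stool();
translate([33, 10, 431]) spool();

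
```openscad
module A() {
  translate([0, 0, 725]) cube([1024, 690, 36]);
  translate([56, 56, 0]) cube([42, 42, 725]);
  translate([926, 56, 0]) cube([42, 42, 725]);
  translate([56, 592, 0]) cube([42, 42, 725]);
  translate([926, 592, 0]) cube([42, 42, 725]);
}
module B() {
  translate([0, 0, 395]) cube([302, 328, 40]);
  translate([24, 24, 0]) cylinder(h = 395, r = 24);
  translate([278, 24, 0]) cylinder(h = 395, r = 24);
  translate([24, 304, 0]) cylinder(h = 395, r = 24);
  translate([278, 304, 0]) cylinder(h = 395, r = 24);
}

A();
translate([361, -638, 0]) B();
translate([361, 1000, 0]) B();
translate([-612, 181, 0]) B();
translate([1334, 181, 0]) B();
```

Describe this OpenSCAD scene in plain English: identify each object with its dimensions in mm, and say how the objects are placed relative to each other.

A is a table: top 1024 mm (x) × 690 mm (y), 36 mm thick, upper face at z = 761 mm, on four 42×42 mm square legs, each inset 56 mm from the nearest pair of top edges, running from z = 0 to the bottom of the top.

B is a four-legged stool. The seat is a 302×328×40 mm slab whose top surface is at z = 435 mm; four round legs, each 48 mm in diameter, run from the floor (z = 0) to the underside of the seat, each leg's axis is inset half a diameter from the nearest pair of seat edges (so the leg's bounding box is flush with the corner).

Four stools sit around the table at the −y, +y, −x, +x sides.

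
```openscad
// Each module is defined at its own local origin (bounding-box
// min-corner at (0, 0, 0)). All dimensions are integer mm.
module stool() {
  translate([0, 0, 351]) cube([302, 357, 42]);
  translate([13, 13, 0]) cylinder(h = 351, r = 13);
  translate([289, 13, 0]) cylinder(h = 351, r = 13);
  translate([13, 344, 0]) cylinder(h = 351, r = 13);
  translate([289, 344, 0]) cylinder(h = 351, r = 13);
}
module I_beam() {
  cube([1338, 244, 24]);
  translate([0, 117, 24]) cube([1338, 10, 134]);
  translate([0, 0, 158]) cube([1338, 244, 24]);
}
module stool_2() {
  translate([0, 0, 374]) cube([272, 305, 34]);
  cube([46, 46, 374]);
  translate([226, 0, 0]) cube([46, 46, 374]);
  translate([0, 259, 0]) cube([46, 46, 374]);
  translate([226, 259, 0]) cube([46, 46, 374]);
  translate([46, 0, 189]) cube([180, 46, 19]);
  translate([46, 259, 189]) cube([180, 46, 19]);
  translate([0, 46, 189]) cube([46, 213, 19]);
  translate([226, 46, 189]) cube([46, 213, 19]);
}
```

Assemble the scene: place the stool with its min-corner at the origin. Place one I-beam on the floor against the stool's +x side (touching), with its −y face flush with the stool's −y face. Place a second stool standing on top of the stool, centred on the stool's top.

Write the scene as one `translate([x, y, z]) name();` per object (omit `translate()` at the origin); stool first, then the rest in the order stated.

stool();
translate([302, 0, 0]) I_beam();
translate([15, 26, 393]) stool_2();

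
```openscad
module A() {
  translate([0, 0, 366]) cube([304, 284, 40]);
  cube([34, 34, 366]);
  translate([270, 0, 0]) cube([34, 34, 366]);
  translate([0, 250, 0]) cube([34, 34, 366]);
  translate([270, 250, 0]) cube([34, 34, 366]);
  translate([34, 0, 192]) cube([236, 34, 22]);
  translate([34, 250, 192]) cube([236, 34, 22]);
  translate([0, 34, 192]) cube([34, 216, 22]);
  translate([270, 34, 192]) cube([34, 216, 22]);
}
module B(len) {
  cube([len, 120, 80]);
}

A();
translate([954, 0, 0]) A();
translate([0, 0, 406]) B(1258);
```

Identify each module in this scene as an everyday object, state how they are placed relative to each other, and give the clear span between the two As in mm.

A is a stool. B is a beam. A beam spans the tops of two stools. The clear span between the two stools is 650 mm.

Second stool starts at x = 954; first ends at x = 304; clear span = 954 − 304 = 650 mm.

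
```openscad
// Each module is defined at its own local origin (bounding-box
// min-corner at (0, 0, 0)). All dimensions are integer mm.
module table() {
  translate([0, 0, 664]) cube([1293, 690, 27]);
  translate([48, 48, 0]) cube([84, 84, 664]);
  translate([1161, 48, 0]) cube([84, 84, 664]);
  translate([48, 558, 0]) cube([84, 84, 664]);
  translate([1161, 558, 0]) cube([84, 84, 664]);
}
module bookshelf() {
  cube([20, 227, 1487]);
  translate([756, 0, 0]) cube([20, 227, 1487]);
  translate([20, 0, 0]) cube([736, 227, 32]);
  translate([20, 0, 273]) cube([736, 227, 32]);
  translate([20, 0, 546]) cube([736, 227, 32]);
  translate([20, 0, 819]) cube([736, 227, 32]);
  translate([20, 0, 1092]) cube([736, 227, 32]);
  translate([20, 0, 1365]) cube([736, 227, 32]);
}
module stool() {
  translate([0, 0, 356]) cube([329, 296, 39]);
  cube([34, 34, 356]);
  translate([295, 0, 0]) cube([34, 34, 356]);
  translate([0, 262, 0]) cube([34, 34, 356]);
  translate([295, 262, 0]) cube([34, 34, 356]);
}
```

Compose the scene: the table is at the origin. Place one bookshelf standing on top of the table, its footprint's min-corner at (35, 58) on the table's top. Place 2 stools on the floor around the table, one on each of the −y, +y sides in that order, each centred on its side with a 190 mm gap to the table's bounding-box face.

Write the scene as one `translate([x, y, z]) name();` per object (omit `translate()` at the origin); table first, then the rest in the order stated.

table();
translate([35, 58, 691]) bookshelf();
translate([482, -486, 0]) stool();
translate([482, 880, 0]) stool();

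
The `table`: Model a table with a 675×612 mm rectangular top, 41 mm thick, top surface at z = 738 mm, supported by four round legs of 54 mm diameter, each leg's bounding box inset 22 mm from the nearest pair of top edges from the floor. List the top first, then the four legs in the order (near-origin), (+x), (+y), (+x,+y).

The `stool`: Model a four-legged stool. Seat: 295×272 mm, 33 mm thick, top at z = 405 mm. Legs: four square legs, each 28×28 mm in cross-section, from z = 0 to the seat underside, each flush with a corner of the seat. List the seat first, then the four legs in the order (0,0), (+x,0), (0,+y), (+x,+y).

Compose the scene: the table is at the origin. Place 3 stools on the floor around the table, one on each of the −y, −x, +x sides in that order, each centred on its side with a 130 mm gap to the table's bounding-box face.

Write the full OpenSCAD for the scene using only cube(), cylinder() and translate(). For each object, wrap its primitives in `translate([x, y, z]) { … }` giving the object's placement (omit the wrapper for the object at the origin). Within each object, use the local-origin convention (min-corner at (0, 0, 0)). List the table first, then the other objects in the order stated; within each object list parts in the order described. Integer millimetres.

translate([0, 0, 697]) cube([675, 612, 41]);
translate([49, 49, 0]) cylinder(h = 697, r = 27);
translate([626, 49, 0]) cylinder(h = 697, r = 27);
translate([49, 563, 0]) cylinder(h = 697, r = 27);
translate([626, 563, 0]) cylinder(h = 697, r = 27);
translate([190, -402, 0]) {
  translate([0, 0, 372]) cube([295, 272, 33]);
  cube([28, 28, 372]);
  translate([267, 0, 0]) cube([28, 28, 372]);
  translate([0, 244, 0]) cube([28, 28, 372]);
  translate([267, 244, 0]) cube([28, 28, 372]);
}
translate([-425, 170, 0]) {
  translate([0, 0, 372]) cube([295, 272, 33]);
  cube([28, 28, 372]);
  translate([267, 0, 0]) cube([28, 28, 372]);
  translate([0, 244, 0]) cube([28, 28, 372]);
  translate([267, 244, 0]) cube([28, 28, 372]);
}
translate([805, 170, 0]) {
  translate([0, 0, 372]) cube([295, 272, 33]);
  cube([28, 28, 372]);
  translate([267, 0, 0]) cube([28, 28, 372]);
  translate([0, 244, 0]) cube([28, 28, 372]);
  translate([267, 244, 0]) cube([28, 28, 372]);
}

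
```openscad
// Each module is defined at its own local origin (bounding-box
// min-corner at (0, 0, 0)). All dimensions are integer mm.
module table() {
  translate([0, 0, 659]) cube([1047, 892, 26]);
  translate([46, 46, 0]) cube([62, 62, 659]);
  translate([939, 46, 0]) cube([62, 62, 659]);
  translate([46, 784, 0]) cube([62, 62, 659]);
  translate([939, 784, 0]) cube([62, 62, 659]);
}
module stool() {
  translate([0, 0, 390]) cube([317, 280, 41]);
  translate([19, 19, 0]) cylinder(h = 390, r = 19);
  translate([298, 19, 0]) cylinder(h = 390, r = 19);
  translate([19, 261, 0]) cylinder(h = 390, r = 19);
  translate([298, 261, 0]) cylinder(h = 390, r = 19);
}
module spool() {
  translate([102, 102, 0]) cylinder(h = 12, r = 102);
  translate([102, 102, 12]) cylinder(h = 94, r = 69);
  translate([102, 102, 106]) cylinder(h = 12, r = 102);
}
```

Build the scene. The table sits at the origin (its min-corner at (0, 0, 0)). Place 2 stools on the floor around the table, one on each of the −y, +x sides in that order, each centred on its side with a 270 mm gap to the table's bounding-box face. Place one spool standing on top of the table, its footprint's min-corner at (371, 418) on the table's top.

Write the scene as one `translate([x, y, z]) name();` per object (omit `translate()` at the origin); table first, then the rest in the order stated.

table();
translate([365, -550, 0]) stool();
translate([1317, 306, 0]) stool();
translate([371, 418, 685]) spool();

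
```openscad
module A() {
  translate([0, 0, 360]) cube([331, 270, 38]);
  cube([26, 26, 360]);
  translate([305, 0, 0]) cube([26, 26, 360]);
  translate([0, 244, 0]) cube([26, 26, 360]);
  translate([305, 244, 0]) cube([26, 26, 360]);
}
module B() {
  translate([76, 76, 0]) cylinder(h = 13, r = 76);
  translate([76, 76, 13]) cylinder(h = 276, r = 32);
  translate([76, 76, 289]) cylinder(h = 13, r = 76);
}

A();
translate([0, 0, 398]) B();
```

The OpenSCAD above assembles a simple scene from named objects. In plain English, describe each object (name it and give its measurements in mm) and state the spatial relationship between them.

A is a simple wooden stool: a rectangular seat 331 mm (x) by 270 mm (y), 38 mm thick, top face at z = 398 mm, on four square legs, each 26×26 mm in cross-section. The legs rest on z = 0, each flush with a corner of the seat.

B is a spool: two coaxial disc flanges of radius 76 mm and thickness 13 mm, joined by a core cylinder of radius 32 mm and height 276 mm. The lower flange rests on z = 0 and the three cylinders share a vertical axis.

The spool is on top of the stool.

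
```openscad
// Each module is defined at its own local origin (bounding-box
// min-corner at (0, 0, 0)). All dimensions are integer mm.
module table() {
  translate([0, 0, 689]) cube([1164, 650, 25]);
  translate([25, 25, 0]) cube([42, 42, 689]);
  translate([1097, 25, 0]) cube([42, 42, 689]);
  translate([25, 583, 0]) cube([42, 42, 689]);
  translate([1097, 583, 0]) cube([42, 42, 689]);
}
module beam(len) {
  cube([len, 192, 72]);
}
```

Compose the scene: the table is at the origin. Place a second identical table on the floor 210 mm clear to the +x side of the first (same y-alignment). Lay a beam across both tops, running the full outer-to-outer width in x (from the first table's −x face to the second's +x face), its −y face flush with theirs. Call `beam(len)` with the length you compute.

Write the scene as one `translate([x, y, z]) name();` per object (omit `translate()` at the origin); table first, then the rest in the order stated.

table();
translate([1374, 0, 0]) table();
translate([0, 0, 714]) beam(2538);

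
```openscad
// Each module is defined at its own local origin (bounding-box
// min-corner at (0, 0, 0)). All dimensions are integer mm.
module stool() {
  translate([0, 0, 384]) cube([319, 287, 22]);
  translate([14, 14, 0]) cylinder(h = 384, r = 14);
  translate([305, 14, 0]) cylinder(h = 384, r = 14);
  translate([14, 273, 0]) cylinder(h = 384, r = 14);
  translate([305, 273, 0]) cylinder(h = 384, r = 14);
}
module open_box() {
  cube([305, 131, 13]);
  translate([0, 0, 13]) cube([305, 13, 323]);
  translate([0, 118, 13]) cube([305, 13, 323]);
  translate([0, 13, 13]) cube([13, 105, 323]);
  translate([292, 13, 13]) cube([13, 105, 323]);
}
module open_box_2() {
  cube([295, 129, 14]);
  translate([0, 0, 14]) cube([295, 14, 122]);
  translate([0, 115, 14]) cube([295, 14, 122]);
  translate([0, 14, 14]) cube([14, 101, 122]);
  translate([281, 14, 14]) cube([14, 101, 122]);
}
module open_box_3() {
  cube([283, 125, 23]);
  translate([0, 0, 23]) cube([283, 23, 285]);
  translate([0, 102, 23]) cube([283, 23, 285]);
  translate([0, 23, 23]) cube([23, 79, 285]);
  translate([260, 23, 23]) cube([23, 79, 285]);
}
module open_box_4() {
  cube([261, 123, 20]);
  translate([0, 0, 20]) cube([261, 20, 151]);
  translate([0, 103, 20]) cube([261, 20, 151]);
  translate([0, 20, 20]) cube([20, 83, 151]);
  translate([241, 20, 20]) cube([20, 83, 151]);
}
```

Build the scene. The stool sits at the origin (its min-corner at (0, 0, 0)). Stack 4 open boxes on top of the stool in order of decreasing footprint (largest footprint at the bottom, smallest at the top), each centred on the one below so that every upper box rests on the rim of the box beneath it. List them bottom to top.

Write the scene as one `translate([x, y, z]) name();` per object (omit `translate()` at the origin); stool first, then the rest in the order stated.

stool();
translate([7, 78, 406]) open_box();
translate([12, 79, 742]) open_box_2();
translate([18, 81, 878]) open_box_3();
translate([29, 82, 1186]) open_box_4();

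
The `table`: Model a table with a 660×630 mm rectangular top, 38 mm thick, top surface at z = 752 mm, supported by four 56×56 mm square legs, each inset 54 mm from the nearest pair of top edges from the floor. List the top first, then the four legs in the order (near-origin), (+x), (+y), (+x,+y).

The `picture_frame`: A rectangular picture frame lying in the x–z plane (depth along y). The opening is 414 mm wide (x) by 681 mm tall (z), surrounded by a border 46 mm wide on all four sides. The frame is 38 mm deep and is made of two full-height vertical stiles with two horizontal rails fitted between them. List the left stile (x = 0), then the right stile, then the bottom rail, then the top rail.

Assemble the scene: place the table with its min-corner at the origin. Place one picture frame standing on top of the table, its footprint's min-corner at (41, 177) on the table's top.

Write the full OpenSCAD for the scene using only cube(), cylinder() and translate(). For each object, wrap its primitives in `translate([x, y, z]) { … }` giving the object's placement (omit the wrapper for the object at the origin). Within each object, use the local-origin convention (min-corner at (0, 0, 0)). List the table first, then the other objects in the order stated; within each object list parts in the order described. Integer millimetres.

translate([0, 0, 714]) cube([660, 630, 38]);
translate([54, 54, 0]) cube([56, 56, 714]);
translate([550, 54, 0]) cube([56, 56, 714]);
translate([54, 520, 0]) cube([56, 56, 714]);
translate([550, 520, 0]) cube([56, 56, 714]);
translate([41, 177, 752]) {
  cube([46, 38, 773]);
  translate([460, 0, 0]) cube([46, 38, 773]);
  translate([46, 0, 0]) cube([414, 38, 46]);
  translate([46, 0, 727]) cube([414, 38, 46]);
}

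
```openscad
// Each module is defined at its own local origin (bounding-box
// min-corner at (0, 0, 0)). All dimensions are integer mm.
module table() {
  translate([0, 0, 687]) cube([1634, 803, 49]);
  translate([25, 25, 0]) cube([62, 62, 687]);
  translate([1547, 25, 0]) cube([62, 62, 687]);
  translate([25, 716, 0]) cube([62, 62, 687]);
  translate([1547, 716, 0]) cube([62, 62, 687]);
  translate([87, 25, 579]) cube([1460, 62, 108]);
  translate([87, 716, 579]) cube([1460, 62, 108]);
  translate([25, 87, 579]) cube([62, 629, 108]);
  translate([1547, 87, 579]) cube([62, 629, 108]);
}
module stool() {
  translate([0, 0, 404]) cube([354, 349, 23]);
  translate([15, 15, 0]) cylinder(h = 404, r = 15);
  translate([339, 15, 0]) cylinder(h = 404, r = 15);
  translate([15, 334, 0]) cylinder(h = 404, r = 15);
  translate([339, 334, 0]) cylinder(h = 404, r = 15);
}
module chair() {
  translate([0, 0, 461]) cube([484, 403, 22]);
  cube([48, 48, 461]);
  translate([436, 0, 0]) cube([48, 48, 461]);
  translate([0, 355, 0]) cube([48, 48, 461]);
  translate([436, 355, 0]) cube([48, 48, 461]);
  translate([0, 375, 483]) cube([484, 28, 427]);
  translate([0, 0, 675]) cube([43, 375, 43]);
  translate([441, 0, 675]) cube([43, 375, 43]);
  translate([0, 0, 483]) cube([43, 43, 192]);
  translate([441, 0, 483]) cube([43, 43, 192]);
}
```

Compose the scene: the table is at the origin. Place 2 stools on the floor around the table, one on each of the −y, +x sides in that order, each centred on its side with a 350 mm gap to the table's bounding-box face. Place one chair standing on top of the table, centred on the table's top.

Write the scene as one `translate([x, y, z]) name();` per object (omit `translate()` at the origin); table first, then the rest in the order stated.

table();
translate([640, -699, 0]) stool();
translate([1984, 227, 0]) stool();
translate([575, 200, 736]) chair();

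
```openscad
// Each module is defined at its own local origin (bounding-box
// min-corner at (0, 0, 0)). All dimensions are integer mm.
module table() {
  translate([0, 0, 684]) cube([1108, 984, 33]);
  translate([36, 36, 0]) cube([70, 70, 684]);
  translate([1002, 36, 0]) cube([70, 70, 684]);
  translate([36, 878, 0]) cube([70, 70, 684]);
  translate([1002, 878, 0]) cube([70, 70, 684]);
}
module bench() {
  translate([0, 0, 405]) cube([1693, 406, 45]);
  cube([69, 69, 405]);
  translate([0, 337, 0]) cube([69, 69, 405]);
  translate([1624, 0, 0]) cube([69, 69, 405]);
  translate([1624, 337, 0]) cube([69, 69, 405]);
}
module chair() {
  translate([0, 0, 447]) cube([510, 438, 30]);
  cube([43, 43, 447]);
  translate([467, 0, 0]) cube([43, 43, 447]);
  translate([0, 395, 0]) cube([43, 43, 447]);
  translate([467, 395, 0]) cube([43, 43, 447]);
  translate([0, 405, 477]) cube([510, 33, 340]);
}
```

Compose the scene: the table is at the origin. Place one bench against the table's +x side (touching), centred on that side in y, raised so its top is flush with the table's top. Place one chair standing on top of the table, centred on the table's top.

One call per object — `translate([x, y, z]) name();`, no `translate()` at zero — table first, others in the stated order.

table();
translate([1108, 289, 267]) bench();
translate([299, 273, 717]) chair();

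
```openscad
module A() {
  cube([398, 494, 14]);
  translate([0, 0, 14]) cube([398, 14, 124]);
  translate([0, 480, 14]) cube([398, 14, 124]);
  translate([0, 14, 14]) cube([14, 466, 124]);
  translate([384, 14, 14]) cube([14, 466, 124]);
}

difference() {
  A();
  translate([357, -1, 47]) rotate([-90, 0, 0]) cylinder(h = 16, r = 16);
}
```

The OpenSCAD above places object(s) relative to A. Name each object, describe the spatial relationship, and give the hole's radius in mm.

A is an open box. The open box has a circular hole through its front wall. The hole's radius is 16 mm.

The subtracted cylinder has r = 16 mm.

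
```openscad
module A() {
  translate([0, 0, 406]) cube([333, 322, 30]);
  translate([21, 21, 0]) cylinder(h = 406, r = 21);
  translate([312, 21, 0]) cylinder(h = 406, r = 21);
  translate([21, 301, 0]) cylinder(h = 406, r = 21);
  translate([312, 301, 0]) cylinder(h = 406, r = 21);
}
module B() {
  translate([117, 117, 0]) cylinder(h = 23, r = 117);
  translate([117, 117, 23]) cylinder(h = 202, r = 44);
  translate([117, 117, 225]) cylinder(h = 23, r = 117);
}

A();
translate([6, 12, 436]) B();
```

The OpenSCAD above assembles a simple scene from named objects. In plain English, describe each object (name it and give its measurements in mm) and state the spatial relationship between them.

A is a four-legged stool. The seat is a 333×322×30 mm slab whose top surface is at z = 436 mm; four round legs, each 42 mm in diameter, run from the floor (z = 0) to the underside of the seat, each leg's axis is inset half a diameter from the nearest pair of seat edges (so the leg's bounding box is flush with the corner).

B is a spool: two coaxial disc flanges of radius 117 mm and thickness 23 mm, joined by a core cylinder of radius 44 mm and height 202 mm. The lower flange rests on z = 0 and the three cylinders share a vertical axis.

The spool is on top of the stool.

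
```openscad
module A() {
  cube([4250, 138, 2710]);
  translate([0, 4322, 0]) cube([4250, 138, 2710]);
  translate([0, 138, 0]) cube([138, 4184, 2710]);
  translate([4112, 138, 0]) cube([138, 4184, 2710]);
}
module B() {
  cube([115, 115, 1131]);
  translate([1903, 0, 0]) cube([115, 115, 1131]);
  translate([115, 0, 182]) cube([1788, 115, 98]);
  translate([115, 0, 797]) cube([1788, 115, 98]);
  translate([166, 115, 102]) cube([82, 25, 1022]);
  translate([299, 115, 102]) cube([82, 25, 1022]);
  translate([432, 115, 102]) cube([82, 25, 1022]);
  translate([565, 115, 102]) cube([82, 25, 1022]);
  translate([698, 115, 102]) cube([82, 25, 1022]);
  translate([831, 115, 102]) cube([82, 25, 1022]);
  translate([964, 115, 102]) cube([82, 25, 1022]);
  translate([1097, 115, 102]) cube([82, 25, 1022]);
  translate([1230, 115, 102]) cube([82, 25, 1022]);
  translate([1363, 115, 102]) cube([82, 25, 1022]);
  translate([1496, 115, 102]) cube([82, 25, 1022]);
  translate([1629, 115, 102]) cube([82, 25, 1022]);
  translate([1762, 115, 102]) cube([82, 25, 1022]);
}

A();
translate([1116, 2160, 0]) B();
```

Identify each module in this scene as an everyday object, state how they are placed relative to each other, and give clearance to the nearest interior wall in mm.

A is a house frame. B is a fence section. The fence section sits inside the house frame, centred. The clearance to the nearest interior wall is 978 mm.

Clearances: x = 978, y = 2022; minimum 978 mm.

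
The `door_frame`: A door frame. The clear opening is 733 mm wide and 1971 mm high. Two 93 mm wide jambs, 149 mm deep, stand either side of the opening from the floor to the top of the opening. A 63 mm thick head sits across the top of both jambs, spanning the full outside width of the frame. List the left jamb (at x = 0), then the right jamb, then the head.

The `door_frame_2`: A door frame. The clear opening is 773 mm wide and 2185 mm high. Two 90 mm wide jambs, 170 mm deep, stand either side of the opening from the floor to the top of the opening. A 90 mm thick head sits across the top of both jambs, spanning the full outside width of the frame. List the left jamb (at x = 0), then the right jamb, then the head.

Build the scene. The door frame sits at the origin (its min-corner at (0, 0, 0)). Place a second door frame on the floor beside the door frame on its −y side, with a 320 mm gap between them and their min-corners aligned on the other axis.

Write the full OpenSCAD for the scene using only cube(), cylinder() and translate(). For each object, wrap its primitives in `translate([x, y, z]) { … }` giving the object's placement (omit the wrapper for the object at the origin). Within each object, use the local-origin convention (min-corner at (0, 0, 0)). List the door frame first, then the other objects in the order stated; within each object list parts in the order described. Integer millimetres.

cube([93, 149, 1971]);
translate([826, 0, 0]) cube([93, 149, 1971]);
translate([0, 0, 1971]) cube([919, 149, 63]);
translate([0, -490, 0]) {
  cube([90, 170, 2185]);
  translate([863, 0, 0]) cube([90, 170, 2185]);
  translate([0, 0, 2185]) cube([953, 170, 90]);
}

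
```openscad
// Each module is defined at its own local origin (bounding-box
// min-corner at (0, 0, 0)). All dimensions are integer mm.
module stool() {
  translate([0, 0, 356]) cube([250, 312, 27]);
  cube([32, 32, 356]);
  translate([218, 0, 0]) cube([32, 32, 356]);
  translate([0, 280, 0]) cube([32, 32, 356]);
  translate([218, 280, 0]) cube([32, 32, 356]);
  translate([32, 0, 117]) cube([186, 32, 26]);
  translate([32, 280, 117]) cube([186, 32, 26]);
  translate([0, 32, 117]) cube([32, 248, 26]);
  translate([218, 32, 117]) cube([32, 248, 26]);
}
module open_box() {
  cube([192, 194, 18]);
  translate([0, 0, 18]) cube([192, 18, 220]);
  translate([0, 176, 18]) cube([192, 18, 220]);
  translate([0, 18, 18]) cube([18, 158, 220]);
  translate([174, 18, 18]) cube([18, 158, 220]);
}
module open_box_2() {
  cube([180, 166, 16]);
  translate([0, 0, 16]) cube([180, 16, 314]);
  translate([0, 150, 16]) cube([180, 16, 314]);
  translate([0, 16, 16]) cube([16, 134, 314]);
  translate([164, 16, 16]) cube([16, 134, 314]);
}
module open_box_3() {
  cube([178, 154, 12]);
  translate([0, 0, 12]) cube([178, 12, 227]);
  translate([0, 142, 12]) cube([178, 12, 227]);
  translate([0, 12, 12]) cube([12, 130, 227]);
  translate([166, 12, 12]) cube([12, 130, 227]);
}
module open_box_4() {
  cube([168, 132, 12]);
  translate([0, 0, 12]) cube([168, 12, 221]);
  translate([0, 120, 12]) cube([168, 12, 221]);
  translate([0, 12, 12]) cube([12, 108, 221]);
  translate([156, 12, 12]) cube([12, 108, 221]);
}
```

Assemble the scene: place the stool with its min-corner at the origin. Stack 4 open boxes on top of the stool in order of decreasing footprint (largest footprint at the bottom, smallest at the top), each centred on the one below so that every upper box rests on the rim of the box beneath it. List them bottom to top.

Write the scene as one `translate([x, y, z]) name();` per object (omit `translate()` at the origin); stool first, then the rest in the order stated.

stool();
translate([29, 59, 383]) open_box();
translate([35, 73, 621]) open_box_2();
translate([36, 79, 951]) open_box_3();
translate([41, 90, 1190]) open_box_4();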